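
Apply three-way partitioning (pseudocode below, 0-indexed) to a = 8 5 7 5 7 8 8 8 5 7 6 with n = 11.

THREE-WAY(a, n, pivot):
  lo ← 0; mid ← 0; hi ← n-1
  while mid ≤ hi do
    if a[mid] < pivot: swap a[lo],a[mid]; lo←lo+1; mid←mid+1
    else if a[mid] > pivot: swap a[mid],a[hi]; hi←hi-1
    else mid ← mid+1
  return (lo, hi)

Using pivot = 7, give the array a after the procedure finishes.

lo=0 mid=0 hi=10
8>7: swap(0,10), hi=9 ⇒ 6 5 7 5 7 8 8 8 5 7 8
6<7: swap(0,0), lo=1 mid=1 ⇒ 6 5 7 5 7 8 8 8 5 7 8
5<7: swap(1,1), lo=2 mid=2 ⇒ 6 5 7 5 7 8 8 8 5 7 8
7=7: mid=3
5<7: swap(2,3), lo=3 mid=4 ⇒ 6 5 5 7 7 8 8 8 5 7 8
7=7: mid=5
8>7: swap(5,9), hi=8 ⇒ 6 5 5 7 7 7 8 8 5 8 8
7=7: mid=6
8>7: swap(6,8), hi=7 ⇒ 6 5 5 7 7 7 5 8 8 8 8
5<7: swap(3,6), lo=4 mid=7 ⇒ 6 5 5 5 7 7 7 8 8 8 8
8>7: swap(7,7), hi=6 ⇒ 6 5 5 5 7 7 7 8 8 8 8
done. lo=4 hi=6; a=6 5 5 5 7 7 7 8 8 8 8

6 5 5 5 7 7 7 8 8 8 8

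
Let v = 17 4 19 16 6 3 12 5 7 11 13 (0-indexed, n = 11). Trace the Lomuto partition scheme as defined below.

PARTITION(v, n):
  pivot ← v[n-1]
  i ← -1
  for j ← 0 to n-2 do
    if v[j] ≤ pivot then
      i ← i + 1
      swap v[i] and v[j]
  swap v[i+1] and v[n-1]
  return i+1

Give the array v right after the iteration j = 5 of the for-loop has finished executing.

4 6 3 16 17 19 12 5 7 11 13

pivot=13, i=-1
j=0: 17>13, skip
j=1: 4≤13, i=0, swap(0,1) ⇒ 4 17 19 16 6 3 12 5 7 11 13
j=2: 19>13, skip
j=3: 16>13, skip
j=4: 6≤13, i=1, swap(1,4) ⇒ 4 6 19 16 17 3 12 5 7 11 13
j=5: 3≤13, i=2, swap(2,5) ⇒ 4 6 3 16 17 19 12 5 7 11 13
(after j=5) v = 4 6 3 16 17 19 12 5 7 11 13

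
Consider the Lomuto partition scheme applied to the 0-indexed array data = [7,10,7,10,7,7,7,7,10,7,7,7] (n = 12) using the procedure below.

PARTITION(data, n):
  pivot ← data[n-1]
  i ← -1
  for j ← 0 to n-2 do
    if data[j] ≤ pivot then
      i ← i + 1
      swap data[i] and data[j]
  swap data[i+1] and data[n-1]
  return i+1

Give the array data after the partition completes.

[7,7,7,7,7,7,7,7,7,10,10,10]

pivot=7, i=-1
j=0: 7≤7, i=0, swap(0,0) ⇒ [7,10,7,10,7,7,7,7,10,7,7,7]
j=1: 10>7, skip
j=2: 7≤7, i=1, swap(1,2) ⇒ [7,7,10,10,7,7,7,7,10,7,7,7]
j=3: 10>7, skip
j=4: 7≤7, i=2, swap(2,4) ⇒ [7,7,7,10,10,7,7,7,10,7,7,7]
j=5: 7≤7, i=3, swap(3,5) ⇒ [7,7,7,7,10,10,7,7,10,7,7,7]
j=6: 7≤7, i=4, swap(4,6) ⇒ [7,7,7,7,7,10,10,7,10,7,7,7]
j=7: 7≤7, i=5, swap(5,7) ⇒ [7,7,7,7,7,7,10,10,10,7,7,7]
j=8: 10>7, skip
j=9: 7≤7, i=6, swap(6,9) ⇒ [7,7,7,7,7,7,7,10,10,10,7,7]
j=10: 7≤7, i=7, swap(7,10) ⇒ [7,7,7,7,7,7,7,7,10,10,10,7]
swap(8,11) ⇒ [7,7,7,7,7,7,7,7,7,10,10,10]; return 8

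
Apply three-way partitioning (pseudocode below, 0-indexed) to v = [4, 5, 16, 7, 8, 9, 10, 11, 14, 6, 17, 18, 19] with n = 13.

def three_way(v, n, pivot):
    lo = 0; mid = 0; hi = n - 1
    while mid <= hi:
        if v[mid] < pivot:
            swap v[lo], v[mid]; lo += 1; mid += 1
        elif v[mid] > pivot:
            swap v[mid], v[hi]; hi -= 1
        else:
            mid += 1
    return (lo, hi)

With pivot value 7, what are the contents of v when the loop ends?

[4, 5, 6, 7, 9, 10, 11, 14, 8, 17, 18, 19, 16]

pivot = 7; lo=0, mid=0, hi=12
v[mid]=4<7: swap v[0],v[0]; lo=1,mid=1 → [4, 5, 16, 7, 8, 9, 10, 11, 14, 6, 17, 18, 19]
v[mid]=5<7: swap v[1],v[1]; lo=2,mid=2 → [4, 5, 16, 7, 8, 9, 10, 11, 14, 6, 17, 18, 19]
v[mid]=16>7: swap v[2],v[12]; hi=11 → [4, 5, 19, 7, 8, 9, 10, 11, 14, 6, 17, 18, 16]
v[mid]=19>7: swap v[2],v[11]; hi=10 → [4, 5, 18, 7, 8, 9, 10, 11, 14, 6, 17, 19, 16]
v[mid]=18>7: swap v[2],v[10]; hi=9 → [4, 5, 17, 7, 8, 9, 10, 11, 14, 6, 18, 19, 16]
v[mid]=17>7: swap v[2],v[9]; hi=8 → [4, 5, 6, 7, 8, 9, 10, 11, 14, 17, 18, 19, 16]
v[mid]=6<7: swap v[2],v[2]; lo=3,mid=3 → [4, 5, 6, 7, 8, 9, 10, 11, 14, 17, 18, 19, 16]
v[mid]=7=7: mid=4
v[mid]=8>7: swap v[4],v[8]; hi=7 → [4, 5, 6, 7, 14, 9, 10, 11, 8, 17, 18, 19, 16]
v[mid]=14>7: swap v[4],v[7]; hi=6 → [4, 5, 6, 7, 11, 9, 10, 14, 8, 17, 18, 19, 16]
v[mid]=11>7: swap v[4],v[6]; hi=5 → [4, 5, 6, 7, 10, 9, 11, 14, 8, 17, 18, 19, 16]
v[mid]=10>7: swap v[4],v[5]; hi=4 → [4, 5, 6, 7, 9, 10, 11, 14, 8, 17, 18, 19, 16]
v[mid]=9>7: swap v[4],v[4]; hi=3 → [4, 5, 6, 7, 9, 10, 11, 14, 8, 17, 18, 19, 16]
end: lo=3, hi=3; v = [4, 5, 6, 7, 9, 10, 11, 14, 8, 17, 18, 19, 16]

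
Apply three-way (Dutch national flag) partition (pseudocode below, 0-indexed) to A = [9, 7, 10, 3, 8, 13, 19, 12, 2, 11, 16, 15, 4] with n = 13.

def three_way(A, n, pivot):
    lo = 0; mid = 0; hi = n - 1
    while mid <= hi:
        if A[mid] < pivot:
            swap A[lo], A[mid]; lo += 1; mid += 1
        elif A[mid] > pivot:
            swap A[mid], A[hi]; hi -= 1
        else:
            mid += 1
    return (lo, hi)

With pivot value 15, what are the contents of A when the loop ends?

pivot = 15; lo=0, mid=0, hi=12
A[mid]=9<15: swap A[0],A[0]; lo=1,mid=1 → [9, 7, 10, 3, 8, 13, 19, 12, 2, 11, 16, 15, 4]
A[mid]=7<15: swap A[1],A[1]; lo=2,mid=2 → [9, 7, 10, 3, 8, 13, 19, 12, 2, 11, 16, 15, 4]
A[mid]=10<15: swap A[2],A[2]; lo=3,mid=3 → [9, 7, 10, 3, 8, 13, 19, 12, 2, 11, 16, 15, 4]
A[mid]=3<15: swap A[3],A[3]; lo=4,mid=4 → [9, 7, 10, 3, 8, 13, 19, 12, 2, 11, 16, 15, 4]
A[mid]=8<15: swap A[4],A[4]; lo=5,mid=5 → [9, 7, 10, 3, 8, 13, 19, 12, 2, 11, 16, 15, 4]
A[mid]=13<15: swap A[5],A[5]; lo=6,mid=6 → [9, 7, 10, 3, 8, 13, 19, 12, 2, 11, 16, 15, 4]
A[mid]=19>15: swap A[6],A[12]; hi=11 → [9, 7, 10, 3, 8, 13, 4, 12, 2, 11, 16, 15, 19]
A[mid]=4<15: swap A[6],A[6]; lo=7,mid=7 → [9, 7, 10, 3, 8, 13, 4, 12, 2, 11, 16, 15, 19]
A[mid]=12<15: swap A[7],A[7]; lo=8,mid=8 → [9, 7, 10, 3, 8, 13, 4, 12, 2, 11, 16, 15, 19]
A[mid]=2<15: swap A[8],A[8]; lo=9,mid=9 → [9, 7, 10, 3, 8, 13, 4, 12, 2, 11, 16, 15, 19]
A[mid]=11<15: swap A[9],A[9]; lo=10,mid=10 → [9, 7, 10, 3, 8, 13, 4, 12, 2, 11, 16, 15, 19]
A[mid]=16>15: swap A[10],A[11]; hi=10 → [9, 7, 10, 3, 8, 13, 4, 12, 2, 11, 15, 16, 19]
A[mid]=15=15: mid=11
end: lo=10, hi=10; A = [9, 7, 10, 3, 8, 13, 4, 12, 2, 11, 15, 16, 19]

[9, 7, 10, 3, 8, 13, 4, 12, 2, 11, 15, 16, 19]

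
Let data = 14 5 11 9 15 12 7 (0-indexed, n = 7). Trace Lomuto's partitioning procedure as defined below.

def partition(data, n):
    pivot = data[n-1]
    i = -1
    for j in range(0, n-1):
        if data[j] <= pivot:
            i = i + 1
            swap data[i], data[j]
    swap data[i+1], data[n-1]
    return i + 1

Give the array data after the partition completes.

pivot = data[6] = 7; i = -1
j=0: data[0]=14 > 7 → no swap
j=1: data[1]=5 ≤ 7 → i=0, swap data[0],data[1] → 5 14 11 9 15 12 7
j=2: data[2]=11 > 7 → no swap
j=3: data[3]=9 > 7 → no swap
j=4: data[4]=15 > 7 → no swap
j=5: data[5]=12 > 7 → no swap
final swap data[1],data[6] → 5 7 11 9 15 12 14; return 1

5 7 11 9 15 12 14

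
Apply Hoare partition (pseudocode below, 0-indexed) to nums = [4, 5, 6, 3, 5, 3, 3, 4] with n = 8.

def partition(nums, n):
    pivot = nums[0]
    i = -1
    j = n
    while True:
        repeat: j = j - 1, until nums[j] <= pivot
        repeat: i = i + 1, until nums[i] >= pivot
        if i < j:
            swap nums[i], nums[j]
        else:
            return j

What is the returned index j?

pivot=4
j stops at 7 (4), i stops at 0 (4); swap ⇒ [4, 5, 6, 3, 5, 3, 3, 4]
j stops at 6 (3), i stops at 1 (5); swap ⇒ [4, 3, 6, 3, 5, 3, 5, 4]
j stops at 5 (3), i stops at 2 (6); swap ⇒ [4, 3, 3, 3, 5, 6, 5, 4]
j stops at 3, i stops at 4; i≥j ⇒ return 3. nums=[4, 3, 3, 3, 5, 6, 5, 4]

3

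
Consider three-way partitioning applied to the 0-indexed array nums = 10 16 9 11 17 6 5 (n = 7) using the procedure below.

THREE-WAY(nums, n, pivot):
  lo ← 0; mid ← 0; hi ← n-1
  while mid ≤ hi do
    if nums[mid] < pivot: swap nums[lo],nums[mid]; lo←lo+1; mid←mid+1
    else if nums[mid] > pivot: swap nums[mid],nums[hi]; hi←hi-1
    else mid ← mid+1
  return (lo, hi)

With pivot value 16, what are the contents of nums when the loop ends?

10 9 11 5 6 16 17

pivot = 16; lo=0, mid=0, hi=6
nums[mid]=10<16: swap nums[0],nums[0]; lo=1,mid=1 → 10 16 9 11 17 6 5
nums[mid]=16=16: mid=2
nums[mid]=9<16: swap nums[1],nums[2]; lo=2,mid=3 → 10 9 16 11 17 6 5
nums[mid]=11<16: swap nums[2],nums[3]; lo=3,mid=4 → 10 9 11 16 17 6 5
nums[mid]=17>16: swap nums[4],nums[6]; hi=5 → 10 9 11 16 5 6 17
nums[mid]=5<16: swap nums[3],nums[4]; lo=4,mid=5 → 10 9 11 5 16 6 17
nums[mid]=6<16: swap nums[4],nums[5]; lo=5,mid=6 → 10 9 11 5 6 16 17
end: lo=5, hi=5; nums = 10 9 11 5 6 16 17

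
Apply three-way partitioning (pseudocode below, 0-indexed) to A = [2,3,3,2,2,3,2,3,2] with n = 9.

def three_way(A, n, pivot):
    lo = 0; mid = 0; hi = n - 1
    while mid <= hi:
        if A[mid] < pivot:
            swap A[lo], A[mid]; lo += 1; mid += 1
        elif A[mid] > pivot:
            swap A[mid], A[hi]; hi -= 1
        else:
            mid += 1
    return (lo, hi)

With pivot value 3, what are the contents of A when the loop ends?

[2,2,2,2,2,3,3,3,3]

pivot = 3; lo=0, mid=0, hi=8
A[mid]=2<3: swap A[0],A[0]; lo=1,mid=1 → [2,3,3,2,2,3,2,3,2]
A[mid]=3=3: mid=2
A[mid]=3=3: mid=3
A[mid]=2<3: swap A[1],A[3]; lo=2,mid=4 → [2,2,3,3,2,3,2,3,2]
A[mid]=2<3: swap A[2],A[4]; lo=3,mid=5 → [2,2,2,3,3,3,2,3,2]
A[mid]=3=3: mid=6
A[mid]=2<3: swap A[3],A[6]; lo=4,mid=7 → [2,2,2,2,3,3,3,3,2]
A[mid]=3=3: mid=8
A[mid]=2<3: swap A[4],A[8]; lo=5,mid=9 → [2,2,2,2,2,3,3,3,3]
end: lo=5, hi=8; A = [2,2,2,2,2,3,3,3,3]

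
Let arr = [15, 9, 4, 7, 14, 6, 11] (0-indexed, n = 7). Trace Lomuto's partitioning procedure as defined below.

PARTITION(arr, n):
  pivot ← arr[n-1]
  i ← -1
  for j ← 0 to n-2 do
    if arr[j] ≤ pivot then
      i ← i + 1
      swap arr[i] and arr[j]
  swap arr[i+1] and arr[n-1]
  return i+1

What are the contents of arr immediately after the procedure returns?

pivot=11, i=-1
j=0: 15>11, skip
j=1: 9≤11, i=0, swap(0,1) ⇒ [9, 15, 4, 7, 14, 6, 11]
j=2: 4≤11, i=1, swap(1,2) ⇒ [9, 4, 15, 7, 14, 6, 11]
j=3: 7≤11, i=2, swap(2,3) ⇒ [9, 4, 7, 15, 14, 6, 11]
j=4: 14>11, skip
j=5: 6≤11, i=3, swap(3,5) ⇒ [9, 4, 7, 6, 14, 15, 11]
swap(4,6) ⇒ [9, 4, 7, 6, 11, 15, 14]; return 4

[9, 4, 7, 6, 11, 15, 14]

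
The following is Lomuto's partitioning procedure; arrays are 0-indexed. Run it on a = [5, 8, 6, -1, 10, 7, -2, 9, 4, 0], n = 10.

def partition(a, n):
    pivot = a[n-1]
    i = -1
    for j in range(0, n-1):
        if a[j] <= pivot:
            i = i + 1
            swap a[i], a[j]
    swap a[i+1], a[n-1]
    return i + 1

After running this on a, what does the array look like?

[-1, -2, 0, 5, 10, 7, 8, 9, 4, 6]

pivot = a[9] = 0; i = -1
j=0: a[0]=5 > 0 → no swap
j=1: a[1]=8 > 0 → no swap
j=2: a[2]=6 > 0 → no swap
j=3: a[3]=-1 ≤ 0 → i=0, swap a[0],a[3] → [-1, 8, 6, 5, 10, 7, -2, 9, 4, 0]
j=4: a[4]=10 > 0 → no swap
j=5: a[5]=7 > 0 → no swap
j=6: a[6]=-2 ≤ 0 → i=1, swap a[1],a[6] → [-1, -2, 6, 5, 10, 7, 8, 9, 4, 0]
j=7: a[7]=9 > 0 → no swap
j=8: a[8]=4 > 0 → no swap
final swap a[2],a[9] → [-1, -2, 0, 5, 10, 7, 8, 9, 4, 6]; return 2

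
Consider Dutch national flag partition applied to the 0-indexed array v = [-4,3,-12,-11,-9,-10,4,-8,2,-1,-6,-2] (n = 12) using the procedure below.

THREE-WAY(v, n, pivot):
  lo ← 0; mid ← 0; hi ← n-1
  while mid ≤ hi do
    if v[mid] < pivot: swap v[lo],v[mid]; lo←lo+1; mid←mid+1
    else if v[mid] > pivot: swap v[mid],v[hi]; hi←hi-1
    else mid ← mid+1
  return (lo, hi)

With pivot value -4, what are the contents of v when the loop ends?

[-6,-12,-11,-9,-10,-8,-4,2,-1,4,-2,3]

lo=0 mid=0 hi=11
-4=-4: mid=1
3>-4: swap(1,11), hi=10 ⇒ [-4,-2,-12,-11,-9,-10,4,-8,2,-1,-6,3]
-2>-4: swap(1,10), hi=9 ⇒ [-4,-6,-12,-11,-9,-10,4,-8,2,-1,-2,3]
-6<-4: swap(0,1), lo=1 mid=2 ⇒ [-6,-4,-12,-11,-9,-10,4,-8,2,-1,-2,3]
-12<-4: swap(1,2), lo=2 mid=3 ⇒ [-6,-12,-4,-11,-9,-10,4,-8,2,-1,-2,3]
-11<-4: swap(2,3), lo=3 mid=4 ⇒ [-6,-12,-11,-4,-9,-10,4,-8,2,-1,-2,3]
-9<-4: swap(3,4), lo=4 mid=5 ⇒ [-6,-12,-11,-9,-4,-10,4,-8,2,-1,-2,3]
-10<-4: swap(4,5), lo=5 mid=6 ⇒ [-6,-12,-11,-9,-10,-4,4,-8,2,-1,-2,3]
4>-4: swap(6,9), hi=8 ⇒ [-6,-12,-11,-9,-10,-4,-1,-8,2,4,-2,3]
-1>-4: swap(6,8), hi=7 ⇒ [-6,-12,-11,-9,-10,-4,2,-8,-1,4,-2,3]
2>-4: swap(6,7), hi=6 ⇒ [-6,-12,-11,-9,-10,-4,-8,2,-1,4,-2,3]
-8<-4: swap(5,6), lo=6 mid=7 ⇒ [-6,-12,-11,-9,-10,-8,-4,2,-1,4,-2,3]
done. lo=6 hi=6; v=[-6,-12,-11,-9,-10,-8,-4,2,-1,4,-2,3]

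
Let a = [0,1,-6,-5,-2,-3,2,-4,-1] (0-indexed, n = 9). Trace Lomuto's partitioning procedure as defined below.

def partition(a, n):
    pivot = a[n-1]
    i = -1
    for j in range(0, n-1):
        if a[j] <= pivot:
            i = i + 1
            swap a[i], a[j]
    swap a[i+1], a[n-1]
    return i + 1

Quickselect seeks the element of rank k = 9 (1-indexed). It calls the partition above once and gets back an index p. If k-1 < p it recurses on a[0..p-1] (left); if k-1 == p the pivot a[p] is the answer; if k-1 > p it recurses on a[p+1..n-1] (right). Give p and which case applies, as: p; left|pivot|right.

pivot = a[8] = -1; i = -1
j=0: a[0]=0 > -1 → no swap
j=1: a[1]=1 > -1 → no swap
j=2: a[2]=-6 ≤ -1 → i=0, swap a[0],a[2] → [-6,1,0,-5,-2,-3,2,-4,-1]
j=3: a[3]=-5 ≤ -1 → i=1, swap a[1],a[3] → [-6,-5,0,1,-2,-3,2,-4,-1]
j=4: a[4]=-2 ≤ -1 → i=2, swap a[2],a[4] → [-6,-5,-2,1,0,-3,2,-4,-1]
j=5: a[5]=-3 ≤ -1 → i=3, swap a[3],a[5] → [-6,-5,-2,-3,0,1,2,-4,-1]
j=6: a[6]=2 > -1 → no swap
j=7: a[7]=-4 ≤ -1 → i=4, swap a[4],a[7] → [-6,-5,-2,-3,-4,1,2,0,-1]
final swap a[5],a[8] → [-6,-5,-2,-3,-4,-1,2,0,1]; return 5
p = 5; k-1 = 8 > 5 ⇒ right

5; right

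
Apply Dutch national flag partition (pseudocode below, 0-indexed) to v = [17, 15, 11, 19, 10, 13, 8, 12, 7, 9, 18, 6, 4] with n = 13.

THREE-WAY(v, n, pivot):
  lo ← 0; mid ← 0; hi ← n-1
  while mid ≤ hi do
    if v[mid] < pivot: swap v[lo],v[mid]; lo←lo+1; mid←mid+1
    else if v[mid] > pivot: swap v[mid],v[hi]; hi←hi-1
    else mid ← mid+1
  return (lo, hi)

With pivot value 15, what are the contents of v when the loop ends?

[4, 11, 6, 10, 13, 8, 12, 7, 9, 15, 18, 19, 17]

pivot = 15; lo=0, mid=0, hi=12
v[mid]=17>15: swap v[0],v[12]; hi=11 → [4, 15, 11, 19, 10, 13, 8, 12, 7, 9, 18, 6, 17]
v[mid]=4<15: swap v[0],v[0]; lo=1,mid=1 → [4, 15, 11, 19, 10, 13, 8, 12, 7, 9, 18, 6, 17]
v[mid]=15=15: mid=2
v[mid]=11<15: swap v[1],v[2]; lo=2,mid=3 → [4, 11, 15, 19, 10, 13, 8, 12, 7, 9, 18, 6, 17]
v[mid]=19>15: swap v[3],v[11]; hi=10 → [4, 11, 15, 6, 10, 13, 8, 12, 7, 9, 18, 19, 17]
v[mid]=6<15: swap v[2],v[3]; lo=3,mid=4 → [4, 11, 6, 15, 10, 13, 8, 12, 7, 9, 18, 19, 17]
v[mid]=10<15: swap v[3],v[4]; lo=4,mid=5 → [4, 11, 6, 10, 15, 13, 8, 12, 7, 9, 18, 19, 17]
v[mid]=13<15: swap v[4],v[5]; lo=5,mid=6 → [4, 11, 6, 10, 13, 15, 8, 12, 7, 9, 18, 19, 17]
v[mid]=8<15: swap v[5],v[6]; lo=6,mid=7 → [4, 11, 6, 10, 13, 8, 15, 12, 7, 9, 18, 19, 17]
v[mid]=12<15: swap v[6],v[7]; lo=7,mid=8 → [4, 11, 6, 10, 13, 8, 12, 15, 7, 9, 18, 19, 17]
v[mid]=7<15: swap v[7],v[8]; lo=8,mid=9 → [4, 11, 6, 10, 13, 8, 12, 7, 15, 9, 18, 19, 17]
v[mid]=9<15: swap v[8],v[9]; lo=9,mid=10 → [4, 11, 6, 10, 13, 8, 12, 7, 9, 15, 18, 19, 17]
v[mid]=18>15: swap v[10],v[10]; hi=9 → [4, 11, 6, 10, 13, 8, 12, 7, 9, 15, 18, 19, 17]
end: lo=9, hi=9; v = [4, 11, 6, 10, 13, 8, 12, 7, 9, 15, 18, 19, 17]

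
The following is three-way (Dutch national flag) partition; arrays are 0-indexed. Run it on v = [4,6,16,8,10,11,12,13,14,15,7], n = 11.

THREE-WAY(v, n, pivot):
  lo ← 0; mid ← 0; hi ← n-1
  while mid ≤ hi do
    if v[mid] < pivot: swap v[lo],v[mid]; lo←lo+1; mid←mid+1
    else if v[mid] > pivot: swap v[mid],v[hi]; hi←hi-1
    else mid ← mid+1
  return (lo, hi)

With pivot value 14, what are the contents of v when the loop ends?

lo=0 mid=0 hi=10
4<14: swap(0,0), lo=1 mid=1 ⇒ [4,6,16,8,10,11,12,13,14,15,7]
6<14: swap(1,1), lo=2 mid=2 ⇒ [4,6,16,8,10,11,12,13,14,15,7]
16>14: swap(2,10), hi=9 ⇒ [4,6,7,8,10,11,12,13,14,15,16]
7<14: swap(2,2), lo=3 mid=3 ⇒ [4,6,7,8,10,11,12,13,14,15,16]
8<14: swap(3,3), lo=4 mid=4 ⇒ [4,6,7,8,10,11,12,13,14,15,16]
10<14: swap(4,4), lo=5 mid=5 ⇒ [4,6,7,8,10,11,12,13,14,15,16]
11<14: swap(5,5), lo=6 mid=6 ⇒ [4,6,7,8,10,11,12,13,14,15,16]
12<14: swap(6,6), lo=7 mid=7 ⇒ [4,6,7,8,10,11,12,13,14,15,16]
13<14: swap(7,7), lo=8 mid=8 ⇒ [4,6,7,8,10,11,12,13,14,15,16]
14=14: mid=9
15>14: swap(9,9), hi=8 ⇒ [4,6,7,8,10,11,12,13,14,15,16]
done. lo=8 hi=8; v=[4,6,7,8,10,11,12,13,14,15,16]

[4,6,7,8,10,11,12,13,14,15,16]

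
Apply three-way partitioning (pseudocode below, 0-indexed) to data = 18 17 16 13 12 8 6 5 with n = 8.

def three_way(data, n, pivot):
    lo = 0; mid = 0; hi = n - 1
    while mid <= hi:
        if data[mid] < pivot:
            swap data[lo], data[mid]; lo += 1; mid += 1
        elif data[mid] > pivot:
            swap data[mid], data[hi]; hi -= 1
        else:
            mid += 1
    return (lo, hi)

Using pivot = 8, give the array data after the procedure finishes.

5 6 8 12 13 16 17 18

pivot = 8; lo=0, mid=0, hi=7
data[mid]=18>8: swap data[0],data[7]; hi=6 → 5 17 16 13 12 8 6 18
data[mid]=5<8: swap data[0],data[0]; lo=1,mid=1 → 5 17 16 13 12 8 6 18
data[mid]=17>8: swap data[1],data[6]; hi=5 → 5 6 16 13 12 8 17 18
data[mid]=6<8: swap data[1],data[1]; lo=2,mid=2 → 5 6 16 13 12 8 17 18
data[mid]=16>8: swap data[2],data[5]; hi=4 → 5 6 8 13 12 16 17 18
data[mid]=8=8: mid=3
data[mid]=13>8: swap data[3],data[4]; hi=3 → 5 6 8 12 13 16 17 18
data[mid]=12>8: swap data[3],data[3]; hi=2 → 5 6 8 12 13 16 17 18
end: lo=2, hi=2; data = 5 6 8 12 13 16 17 18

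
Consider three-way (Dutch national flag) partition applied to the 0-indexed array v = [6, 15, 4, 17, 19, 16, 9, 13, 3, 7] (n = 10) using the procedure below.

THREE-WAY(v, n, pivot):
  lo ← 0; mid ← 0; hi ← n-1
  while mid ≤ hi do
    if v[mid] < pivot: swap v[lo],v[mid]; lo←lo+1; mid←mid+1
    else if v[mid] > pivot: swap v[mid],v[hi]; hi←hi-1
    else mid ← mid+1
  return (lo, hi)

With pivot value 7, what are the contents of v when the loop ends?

pivot = 7; lo=0, mid=0, hi=9
v[mid]=6<7: swap v[0],v[0]; lo=1,mid=1 → [6, 15, 4, 17, 19, 16, 9, 13, 3, 7]
v[mid]=15>7: swap v[1],v[9]; hi=8 → [6, 7, 4, 17, 19, 16, 9, 13, 3, 15]
v[mid]=7=7: mid=2
v[mid]=4<7: swap v[1],v[2]; lo=2,mid=3 → [6, 4, 7, 17, 19, 16, 9, 13, 3, 15]
v[mid]=17>7: swap v[3],v[8]; hi=7 → [6, 4, 7, 3, 19, 16, 9, 13, 17, 15]
v[mid]=3<7: swap v[2],v[3]; lo=3,mid=4 → [6, 4, 3, 7, 19, 16, 9, 13, 17, 15]
v[mid]=19>7: swap v[4],v[7]; hi=6 → [6, 4, 3, 7, 13, 16, 9, 19, 17, 15]
v[mid]=13>7: swap v[4],v[6]; hi=5 → [6, 4, 3, 7, 9, 16, 13, 19, 17, 15]
v[mid]=9>7: swap v[4],v[5]; hi=4 → [6, 4, 3, 7, 16, 9, 13, 19, 17, 15]
v[mid]=16>7: swap v[4],v[4]; hi=3 → [6, 4, 3, 7, 16, 9, 13, 19, 17, 15]
end: lo=3, hi=3; v = [6, 4, 3, 7, 16, 9, 13, 19, 17, 15]

[6, 4, 3, 7, 16, 9, 13, 19, 17, 15]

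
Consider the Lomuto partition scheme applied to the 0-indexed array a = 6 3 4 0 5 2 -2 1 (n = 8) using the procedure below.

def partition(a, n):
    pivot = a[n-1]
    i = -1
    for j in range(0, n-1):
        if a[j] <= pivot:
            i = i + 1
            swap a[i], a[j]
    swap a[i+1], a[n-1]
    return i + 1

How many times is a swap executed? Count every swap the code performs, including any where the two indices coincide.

pivot = a[7] = 1; i = -1
j=0: a[0]=6 > 1 → no swap
j=1: a[1]=3 > 1 → no swap
j=2: a[2]=4 > 1 → no swap
j=3: a[3]=0 ≤ 1 → i=0, swap a[0],a[3] → 0 3 4 6 5 2 -2 1
j=4: a[4]=5 > 1 → no swap
j=5: a[5]=2 > 1 → no swap
j=6: a[6]=-2 ≤ 1 → i=1, swap a[1],a[6] → 0 -2 4 6 5 2 3 1
final swap a[2],a[7] → 0 -2 1 6 5 2 3 4; return 2

3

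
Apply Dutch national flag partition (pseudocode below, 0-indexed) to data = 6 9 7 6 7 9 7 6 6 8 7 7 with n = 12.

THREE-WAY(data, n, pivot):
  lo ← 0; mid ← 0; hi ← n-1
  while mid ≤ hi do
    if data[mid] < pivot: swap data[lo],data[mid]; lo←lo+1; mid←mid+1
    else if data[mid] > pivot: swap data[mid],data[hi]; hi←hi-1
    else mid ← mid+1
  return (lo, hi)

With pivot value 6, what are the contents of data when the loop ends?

lo=0 mid=0 hi=11
6=6: mid=1
9>6: swap(1,11), hi=10 ⇒ 6 7 7 6 7 9 7 6 6 8 7 9
7>6: swap(1,10), hi=9 ⇒ 6 7 7 6 7 9 7 6 6 8 7 9
7>6: swap(1,9), hi=8 ⇒ 6 8 7 6 7 9 7 6 6 7 7 9
8>6: swap(1,8), hi=7 ⇒ 6 6 7 6 7 9 7 6 8 7 7 9
6=6: mid=2
7>6: swap(2,7), hi=6 ⇒ 6 6 6 6 7 9 7 7 8 7 7 9
6=6: mid=3
6=6: mid=4
7>6: swap(4,6), hi=5 ⇒ 6 6 6 6 7 9 7 7 8 7 7 9
7>6: swap(4,5), hi=4 ⇒ 6 6 6 6 9 7 7 7 8 7 7 9
9>6: swap(4,4), hi=3 ⇒ 6 6 6 6 9 7 7 7 8 7 7 9
done. lo=0 hi=3; data=6 6 6 6 9 7 7 7 8 7 7 9

6 6 6 6 9 7 7 7 8 7 7 9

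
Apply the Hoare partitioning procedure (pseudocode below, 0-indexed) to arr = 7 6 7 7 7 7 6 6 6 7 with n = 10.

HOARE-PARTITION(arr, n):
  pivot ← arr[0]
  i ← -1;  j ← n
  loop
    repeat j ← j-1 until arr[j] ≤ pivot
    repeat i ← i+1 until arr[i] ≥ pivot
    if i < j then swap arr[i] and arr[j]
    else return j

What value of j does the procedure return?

pivot=7
j stops at 9 (7), i stops at 0 (7); swap ⇒ 7 6 7 7 7 7 6 6 6 7
j stops at 8 (6), i stops at 2 (7); swap ⇒ 7 6 6 7 7 7 6 6 7 7
j stops at 7 (6), i stops at 3 (7); swap ⇒ 7 6 6 6 7 7 6 7 7 7
j stops at 6 (6), i stops at 4 (7); swap ⇒ 7 6 6 6 6 7 7 7 7 7
j stops at 5, i stops at 5; i≥j ⇒ return 5. arr=7 6 6 6 6 7 7 7 7 7

5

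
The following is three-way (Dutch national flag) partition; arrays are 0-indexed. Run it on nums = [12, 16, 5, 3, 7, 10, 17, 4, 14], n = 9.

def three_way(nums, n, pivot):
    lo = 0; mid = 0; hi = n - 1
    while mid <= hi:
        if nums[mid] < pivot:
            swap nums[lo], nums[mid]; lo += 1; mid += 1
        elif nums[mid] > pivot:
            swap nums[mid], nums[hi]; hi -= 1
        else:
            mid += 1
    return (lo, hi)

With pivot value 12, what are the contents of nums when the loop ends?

[4, 5, 3, 7, 10, 12, 17, 14, 16]

pivot = 12; lo=0, mid=0, hi=8
nums[mid]=12=12: mid=1
nums[mid]=16>12: swap nums[1],nums[8]; hi=7 → [12, 14, 5, 3, 7, 10, 17, 4, 16]
nums[mid]=14>12: swap nums[1],nums[7]; hi=6 → [12, 4, 5, 3, 7, 10, 17, 14, 16]
nums[mid]=4<12: swap nums[0],nums[1]; lo=1,mid=2 → [4, 12, 5, 3, 7, 10, 17, 14, 16]
nums[mid]=5<12: swap nums[1],nums[2]; lo=2,mid=3 → [4, 5, 12, 3, 7, 10, 17, 14, 16]
nums[mid]=3<12: swap nums[2],nums[3]; lo=3,mid=4 → [4, 5, 3, 12, 7, 10, 17, 14, 16]
nums[mid]=7<12: swap nums[3],nums[4]; lo=4,mid=5 → [4, 5, 3, 7, 12, 10, 17, 14, 16]
nums[mid]=10<12: swap nums[4],nums[5]; lo=5,mid=6 → [4, 5, 3, 7, 10, 12, 17, 14, 16]
nums[mid]=17>12: swap nums[6],nums[6]; hi=5 → [4, 5, 3, 7, 10, 12, 17, 14, 16]
end: lo=5, hi=5; nums = [4, 5, 3, 7, 10, 12, 17, 14, 16]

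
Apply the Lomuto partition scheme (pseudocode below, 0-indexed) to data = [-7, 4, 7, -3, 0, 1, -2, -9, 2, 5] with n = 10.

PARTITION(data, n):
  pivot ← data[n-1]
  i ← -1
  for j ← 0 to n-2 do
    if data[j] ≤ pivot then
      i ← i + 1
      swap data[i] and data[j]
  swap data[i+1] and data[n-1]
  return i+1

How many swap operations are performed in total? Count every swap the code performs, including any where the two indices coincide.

pivot=5, i=-1
j=0: -7≤5, i=0, swap(0,0) ⇒ [-7, 4, 7, -3, 0, 1, -2, -9, 2, 5]
j=1: 4≤5, i=1, swap(1,1) ⇒ [-7, 4, 7, -3, 0, 1, -2, -9, 2, 5]
j=2: 7>5, skip
j=3: -3≤5, i=2, swap(2,3) ⇒ [-7, 4, -3, 7, 0, 1, -2, -9, 2, 5]
j=4: 0≤5, i=3, swap(3,4) ⇒ [-7, 4, -3, 0, 7, 1, -2, -9, 2, 5]
j=5: 1≤5, i=4, swap(4,5) ⇒ [-7, 4, -3, 0, 1, 7, -2, -9, 2, 5]
j=6: -2≤5, i=5, swap(5,6) ⇒ [-7, 4, -3, 0, 1, -2, 7, -9, 2, 5]
j=7: -9≤5, i=6, swap(6,7) ⇒ [-7, 4, -3, 0, 1, -2, -9, 7, 2, 5]
j=8: 2≤5, i=7, swap(7,8) ⇒ [-7, 4, -3, 0, 1, -2, -9, 2, 7, 5]
swap(8,9) ⇒ [-7, 4, -3, 0, 1, -2, -9, 2, 5, 7]; return 8

9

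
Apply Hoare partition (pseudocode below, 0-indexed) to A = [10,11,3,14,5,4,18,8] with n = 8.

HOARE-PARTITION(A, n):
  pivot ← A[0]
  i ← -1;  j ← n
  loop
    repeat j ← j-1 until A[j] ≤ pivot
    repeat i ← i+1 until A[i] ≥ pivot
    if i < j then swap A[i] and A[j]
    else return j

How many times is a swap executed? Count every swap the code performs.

3

pivot=10
j stops at 7 (8), i stops at 0 (10); swap ⇒ [8,11,3,14,5,4,18,10]
j stops at 5 (4), i stops at 1 (11); swap ⇒ [8,4,3,14,5,11,18,10]
j stops at 4 (5), i stops at 3 (14); swap ⇒ [8,4,3,5,14,11,18,10]
j stops at 3, i stops at 4; i≥j ⇒ return 3. A=[8,4,3,5,14,11,18,10]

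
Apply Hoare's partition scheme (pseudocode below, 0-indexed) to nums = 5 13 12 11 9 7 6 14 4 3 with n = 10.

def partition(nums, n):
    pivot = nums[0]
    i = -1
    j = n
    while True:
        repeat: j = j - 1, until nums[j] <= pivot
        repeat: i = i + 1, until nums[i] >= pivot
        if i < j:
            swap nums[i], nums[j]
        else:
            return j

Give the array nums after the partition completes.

pivot = nums[0] = 5; i = -1, j = 10
j→9 (nums[9]=3≤5), i→0 (nums[0]=5≥5); i<j, swap → 3 13 12 11 9 7 6 14 4 5
j→8 (nums[8]=4≤5), i→1 (nums[1]=13≥5); i<j, swap → 3 4 12 11 9 7 6 14 13 5
j→1, i→2; i≥j, return j=1. nums = 3 4 12 11 9 7 6 14 13 5

3 4 12 11 9 7 6 14 13 5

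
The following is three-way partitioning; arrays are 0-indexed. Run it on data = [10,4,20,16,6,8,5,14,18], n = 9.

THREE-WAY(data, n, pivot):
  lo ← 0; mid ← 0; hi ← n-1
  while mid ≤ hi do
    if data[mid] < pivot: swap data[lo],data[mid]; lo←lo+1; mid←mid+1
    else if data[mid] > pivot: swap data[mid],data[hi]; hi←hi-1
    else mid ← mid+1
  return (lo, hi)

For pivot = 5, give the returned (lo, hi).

(1, 1)

lo=0 mid=0 hi=8
10>5: swap(0,8), hi=7 ⇒ [18,4,20,16,6,8,5,14,10]
18>5: swap(0,7), hi=6 ⇒ [14,4,20,16,6,8,5,18,10]
14>5: swap(0,6), hi=5 ⇒ [5,4,20,16,6,8,14,18,10]
5=5: mid=1
4<5: swap(0,1), lo=1 mid=2 ⇒ [4,5,20,16,6,8,14,18,10]
20>5: swap(2,5), hi=4 ⇒ [4,5,8,16,6,20,14,18,10]
8>5: swap(2,4), hi=3 ⇒ [4,5,6,16,8,20,14,18,10]
6>5: swap(2,3), hi=2 ⇒ [4,5,16,6,8,20,14,18,10]
16>5: swap(2,2), hi=1 ⇒ [4,5,16,6,8,20,14,18,10]
done. lo=1 hi=1; data=[4,5,16,6,8,20,14,18,10]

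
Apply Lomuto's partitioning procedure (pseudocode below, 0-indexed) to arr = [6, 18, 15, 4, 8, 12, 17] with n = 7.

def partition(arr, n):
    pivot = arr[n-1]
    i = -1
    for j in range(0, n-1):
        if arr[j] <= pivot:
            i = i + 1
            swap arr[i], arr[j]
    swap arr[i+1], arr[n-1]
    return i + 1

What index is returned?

5

pivot = arr[6] = 17; i = -1
j=0: arr[0]=6 ≤ 17 → i=0, swap arr[0],arr[0] (no change) → [6, 18, 15, 4, 8, 12, 17]
j=1: arr[1]=18 > 17 → no swap
j=2: arr[2]=15 ≤ 17 → i=1, swap arr[1],arr[2] → [6, 15, 18, 4, 8, 12, 17]
j=3: arr[3]=4 ≤ 17 → i=2, swap arr[2],arr[3] → [6, 15, 4, 18, 8, 12, 17]
j=4: arr[4]=8 ≤ 17 → i=3, swap arr[3],arr[4] → [6, 15, 4, 8, 18, 12, 17]
j=5: arr[5]=12 ≤ 17 → i=4, swap arr[4],arr[5] → [6, 15, 4, 8, 12, 18, 17]
final swap arr[5],arr[6] → [6, 15, 4, 8, 12, 17, 18]; return 5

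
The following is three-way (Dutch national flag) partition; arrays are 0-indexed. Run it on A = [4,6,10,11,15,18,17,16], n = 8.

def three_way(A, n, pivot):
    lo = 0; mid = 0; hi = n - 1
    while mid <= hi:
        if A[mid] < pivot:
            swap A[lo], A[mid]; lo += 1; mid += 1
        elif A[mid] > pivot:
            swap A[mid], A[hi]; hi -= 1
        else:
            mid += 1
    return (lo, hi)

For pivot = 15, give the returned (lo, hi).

lo=0 mid=0 hi=7
4<15: swap(0,0), lo=1 mid=1 ⇒ [4,6,10,11,15,18,17,16]
6<15: swap(1,1), lo=2 mid=2 ⇒ [4,6,10,11,15,18,17,16]
10<15: swap(2,2), lo=3 mid=3 ⇒ [4,6,10,11,15,18,17,16]
11<15: swap(3,3), lo=4 mid=4 ⇒ [4,6,10,11,15,18,17,16]
15=15: mid=5
18>15: swap(5,7), hi=6 ⇒ [4,6,10,11,15,16,17,18]
16>15: swap(5,6), hi=5 ⇒ [4,6,10,11,15,17,16,18]
17>15: swap(5,5), hi=4 ⇒ [4,6,10,11,15,17,16,18]
done. lo=4 hi=4; A=[4,6,10,11,15,17,16,18]

(4, 4)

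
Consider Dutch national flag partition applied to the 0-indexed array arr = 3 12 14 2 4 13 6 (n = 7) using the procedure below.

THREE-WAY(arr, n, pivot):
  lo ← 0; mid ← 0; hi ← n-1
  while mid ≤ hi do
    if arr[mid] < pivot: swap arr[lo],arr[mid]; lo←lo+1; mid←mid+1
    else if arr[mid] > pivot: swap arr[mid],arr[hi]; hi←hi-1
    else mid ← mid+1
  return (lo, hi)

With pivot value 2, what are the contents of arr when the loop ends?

2 14 12 4 13 6 3

pivot = 2; lo=0, mid=0, hi=6
arr[mid]=3>2: swap arr[0],arr[6]; hi=5 → 6 12 14 2 4 13 3
arr[mid]=6>2: swap arr[0],arr[5]; hi=4 → 13 12 14 2 4 6 3
arr[mid]=13>2: swap arr[0],arr[4]; hi=3 → 4 12 14 2 13 6 3
arr[mid]=4>2: swap arr[0],arr[3]; hi=2 → 2 12 14 4 13 6 3
arr[mid]=2=2: mid=1
arr[mid]=12>2: swap arr[1],arr[2]; hi=1 → 2 14 12 4 13 6 3
arr[mid]=14>2: swap arr[1],arr[1]; hi=0 → 2 14 12 4 13 6 3
end: lo=0, hi=0; arr = 2 14 12 4 13 6 3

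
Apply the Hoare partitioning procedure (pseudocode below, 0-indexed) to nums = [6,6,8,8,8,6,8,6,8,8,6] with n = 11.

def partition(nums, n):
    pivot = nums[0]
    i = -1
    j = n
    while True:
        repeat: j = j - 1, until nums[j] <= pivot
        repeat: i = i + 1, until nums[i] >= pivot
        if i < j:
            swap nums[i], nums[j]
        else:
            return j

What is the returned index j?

pivot=6
j stops at 10 (6), i stops at 0 (6); swap ⇒ [6,6,8,8,8,6,8,6,8,8,6]
j stops at 7 (6), i stops at 1 (6); swap ⇒ [6,6,8,8,8,6,8,6,8,8,6]
j stops at 5 (6), i stops at 2 (8); swap ⇒ [6,6,6,8,8,8,8,6,8,8,6]
j stops at 2, i stops at 3; i≥j ⇒ return 2. nums=[6,6,6,8,8,8,8,6,8,8,6]

2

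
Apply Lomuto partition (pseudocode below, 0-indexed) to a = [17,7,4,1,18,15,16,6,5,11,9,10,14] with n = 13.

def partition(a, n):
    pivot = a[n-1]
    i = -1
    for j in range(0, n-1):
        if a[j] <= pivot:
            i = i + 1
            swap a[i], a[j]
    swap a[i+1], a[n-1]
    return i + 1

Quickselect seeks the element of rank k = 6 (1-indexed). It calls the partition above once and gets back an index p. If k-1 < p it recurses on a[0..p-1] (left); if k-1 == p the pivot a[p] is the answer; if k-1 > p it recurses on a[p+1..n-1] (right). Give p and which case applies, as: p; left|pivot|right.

pivot=14, i=-1
j=0: 17>14, skip
j=1: 7≤14, i=0, swap(0,1) ⇒ [7,17,4,1,18,15,16,6,5,11,9,10,14]
j=2: 4≤14, i=1, swap(1,2) ⇒ [7,4,17,1,18,15,16,6,5,11,9,10,14]
j=3: 1≤14, i=2, swap(2,3) ⇒ [7,4,1,17,18,15,16,6,5,11,9,10,14]
j=4: 18>14, skip
j=5: 15>14, skip
j=6: 16>14, skip
j=7: 6≤14, i=3, swap(3,7) ⇒ [7,4,1,6,18,15,16,17,5,11,9,10,14]
j=8: 5≤14, i=4, swap(4,8) ⇒ [7,4,1,6,5,15,16,17,18,11,9,10,14]
j=9: 11≤14, i=5, swap(5,9) ⇒ [7,4,1,6,5,11,16,17,18,15,9,10,14]
j=10: 9≤14, i=6, swap(6,10) ⇒ [7,4,1,6,5,11,9,17,18,15,16,10,14]
j=11: 10≤14, i=7, swap(7,11) ⇒ [7,4,1,6,5,11,9,10,18,15,16,17,14]
swap(8,12) ⇒ [7,4,1,6,5,11,9,10,14,15,16,17,18]; return 8
p = 8; k-1 = 5 < 8 ⇒ left

8; left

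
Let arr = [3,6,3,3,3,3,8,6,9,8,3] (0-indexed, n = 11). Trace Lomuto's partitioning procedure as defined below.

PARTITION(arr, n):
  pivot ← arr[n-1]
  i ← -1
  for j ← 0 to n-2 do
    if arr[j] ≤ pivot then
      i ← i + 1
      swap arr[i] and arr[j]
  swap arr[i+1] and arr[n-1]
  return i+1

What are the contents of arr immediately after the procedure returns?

pivot = arr[10] = 3; i = -1
j=0: arr[0]=3 ≤ 3 → i=0, swap arr[0],arr[0] (no change) → [3,6,3,3,3,3,8,6,9,8,3]
j=1: arr[1]=6 > 3 → no swap
j=2: arr[2]=3 ≤ 3 → i=1, swap arr[1],arr[2] → [3,3,6,3,3,3,8,6,9,8,3]
j=3: arr[3]=3 ≤ 3 → i=2, swap arr[2],arr[3] → [3,3,3,6,3,3,8,6,9,8,3]
j=4: arr[4]=3 ≤ 3 → i=3, swap arr[3],arr[4] → [3,3,3,3,6,3,8,6,9,8,3]
j=5: arr[5]=3 ≤ 3 → i=4, swap arr[4],arr[5] → [3,3,3,3,3,6,8,6,9,8,3]
j=6: arr[6]=8 > 3 → no swap
j=7: arr[7]=6 > 3 → no swap
j=8: arr[8]=9 > 3 → no swap
j=9: arr[9]=8 > 3 → no swap
final swap arr[5],arr[10] → [3,3,3,3,3,3,8,6,9,8,6]; return 5

[3,3,3,3,3,3,8,6,9,8,6]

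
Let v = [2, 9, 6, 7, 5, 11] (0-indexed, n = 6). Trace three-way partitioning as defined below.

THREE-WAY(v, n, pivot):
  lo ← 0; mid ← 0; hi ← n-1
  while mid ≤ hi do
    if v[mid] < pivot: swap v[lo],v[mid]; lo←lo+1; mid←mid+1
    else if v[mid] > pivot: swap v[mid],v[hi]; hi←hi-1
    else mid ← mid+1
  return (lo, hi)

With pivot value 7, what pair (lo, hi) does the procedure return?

(3, 3)

lo=0 mid=0 hi=5
2<7: swap(0,0), lo=1 mid=1 ⇒ [2, 9, 6, 7, 5, 11]
9>7: swap(1,5), hi=4 ⇒ [2, 11, 6, 7, 5, 9]
11>7: swap(1,4), hi=3 ⇒ [2, 5, 6, 7, 11, 9]
5<7: swap(1,1), lo=2 mid=2 ⇒ [2, 5, 6, 7, 11, 9]
6<7: swap(2,2), lo=3 mid=3 ⇒ [2, 5, 6, 7, 11, 9]
7=7: mid=4
done. lo=3 hi=3; v=[2, 5, 6, 7, 11, 9]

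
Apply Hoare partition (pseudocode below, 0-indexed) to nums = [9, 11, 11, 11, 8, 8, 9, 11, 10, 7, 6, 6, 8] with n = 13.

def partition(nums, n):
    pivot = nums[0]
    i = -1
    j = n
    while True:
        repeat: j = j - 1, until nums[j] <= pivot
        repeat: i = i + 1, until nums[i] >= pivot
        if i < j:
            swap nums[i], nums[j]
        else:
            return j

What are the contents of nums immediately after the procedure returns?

pivot = nums[0] = 9; i = -1, j = 13
j→12 (nums[12]=8≤9), i→0 (nums[0]=9≥9); i<j, swap → [8, 11, 11, 11, 8, 8, 9, 11, 10, 7, 6, 6, 9]
j→11 (nums[11]=6≤9), i→1 (nums[1]=11≥9); i<j, swap → [8, 6, 11, 11, 8, 8, 9, 11, 10, 7, 6, 11, 9]
j→10 (nums[10]=6≤9), i→2 (nums[2]=11≥9); i<j, swap → [8, 6, 6, 11, 8, 8, 9, 11, 10, 7, 11, 11, 9]
j→9 (nums[9]=7≤9), i→3 (nums[3]=11≥9); i<j, swap → [8, 6, 6, 7, 8, 8, 9, 11, 10, 11, 11, 11, 9]
j→6, i→6; i≥j, return j=6. nums = [8, 6, 6, 7, 8, 8, 9, 11, 10, 11, 11, 11, 9]

[8, 6, 6, 7, 8, 8, 9, 11, 10, 11, 11, 11, 9]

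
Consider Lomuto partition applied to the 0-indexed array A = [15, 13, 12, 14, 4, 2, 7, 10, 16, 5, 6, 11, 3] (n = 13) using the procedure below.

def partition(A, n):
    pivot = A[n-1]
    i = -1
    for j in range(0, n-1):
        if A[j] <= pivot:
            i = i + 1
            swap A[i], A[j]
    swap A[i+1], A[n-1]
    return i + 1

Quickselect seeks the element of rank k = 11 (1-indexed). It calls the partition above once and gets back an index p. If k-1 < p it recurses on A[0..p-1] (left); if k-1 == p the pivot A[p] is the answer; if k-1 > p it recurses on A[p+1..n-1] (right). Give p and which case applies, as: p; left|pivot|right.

pivot=3, i=-1
j=0: 15>3, skip
j=1: 13>3, skip
j=2: 12>3, skip
j=3: 14>3, skip
j=4: 4>3, skip
j=5: 2≤3, i=0, swap(0,5) ⇒ [2, 13, 12, 14, 4, 15, 7, 10, 16, 5, 6, 11, 3]
j=6: 7>3, skip
j=7: 10>3, skip
j=8: 16>3, skip
j=9: 5>3, skip
j=10: 6>3, skip
j=11: 11>3, skip
swap(1,12) ⇒ [2, 3, 12, 14, 4, 15, 7, 10, 16, 5, 6, 11, 13]; return 1
p = 1; k-1 = 10 > 1 ⇒ right

1; right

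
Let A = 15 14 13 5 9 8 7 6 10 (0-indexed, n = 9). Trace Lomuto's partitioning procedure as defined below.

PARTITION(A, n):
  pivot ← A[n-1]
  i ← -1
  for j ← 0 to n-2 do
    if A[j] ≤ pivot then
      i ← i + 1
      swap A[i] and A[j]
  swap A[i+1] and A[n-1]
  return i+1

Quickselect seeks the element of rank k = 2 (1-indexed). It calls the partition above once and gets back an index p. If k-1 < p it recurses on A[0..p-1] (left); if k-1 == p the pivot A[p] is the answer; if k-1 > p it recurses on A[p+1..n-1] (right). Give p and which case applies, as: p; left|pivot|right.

5; left

pivot=10, i=-1
j=0: 15>10, skip
j=1: 14>10, skip
j=2: 13>10, skip
j=3: 5≤10, i=0, swap(0,3) ⇒ 5 14 13 15 9 8 7 6 10
j=4: 9≤10, i=1, swap(1,4) ⇒ 5 9 13 15 14 8 7 6 10
j=5: 8≤10, i=2, swap(2,5) ⇒ 5 9 8 15 14 13 7 6 10
j=6: 7≤10, i=3, swap(3,6) ⇒ 5 9 8 7 14 13 15 6 10
j=7: 6≤10, i=4, swap(4,7) ⇒ 5 9 8 7 6 13 15 14 10
swap(5,8) ⇒ 5 9 8 7 6 10 15 14 13; return 5
p = 5; k-1 = 1 < 5 ⇒ left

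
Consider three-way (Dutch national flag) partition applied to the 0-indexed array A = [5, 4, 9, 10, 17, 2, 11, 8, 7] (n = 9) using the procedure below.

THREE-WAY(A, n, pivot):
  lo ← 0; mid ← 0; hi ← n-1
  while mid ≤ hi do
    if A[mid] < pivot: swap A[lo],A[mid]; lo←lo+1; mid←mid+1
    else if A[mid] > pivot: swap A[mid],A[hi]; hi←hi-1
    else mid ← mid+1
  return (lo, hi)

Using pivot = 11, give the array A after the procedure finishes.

[5, 4, 9, 10, 7, 2, 8, 11, 17]

pivot = 11; lo=0, mid=0, hi=8
A[mid]=5<11: swap A[0],A[0]; lo=1,mid=1 → [5, 4, 9, 10, 17, 2, 11, 8, 7]
A[mid]=4<11: swap A[1],A[1]; lo=2,mid=2 → [5, 4, 9, 10, 17, 2, 11, 8, 7]
A[mid]=9<11: swap A[2],A[2]; lo=3,mid=3 → [5, 4, 9, 10, 17, 2, 11, 8, 7]
A[mid]=10<11: swap A[3],A[3]; lo=4,mid=4 → [5, 4, 9, 10, 17, 2, 11, 8, 7]
A[mid]=17>11: swap A[4],A[8]; hi=7 → [5, 4, 9, 10, 7, 2, 11, 8, 17]
A[mid]=7<11: swap A[4],A[4]; lo=5,mid=5 → [5, 4, 9, 10, 7, 2, 11, 8, 17]
A[mid]=2<11: swap A[5],A[5]; lo=6,mid=6 → [5, 4, 9, 10, 7, 2, 11, 8, 17]
A[mid]=11=11: mid=7
A[mid]=8<11: swap A[6],A[7]; lo=7,mid=8 → [5, 4, 9, 10, 7, 2, 8, 11, 17]
end: lo=7, hi=7; A = [5, 4, 9, 10, 7, 2, 8, 11, 17]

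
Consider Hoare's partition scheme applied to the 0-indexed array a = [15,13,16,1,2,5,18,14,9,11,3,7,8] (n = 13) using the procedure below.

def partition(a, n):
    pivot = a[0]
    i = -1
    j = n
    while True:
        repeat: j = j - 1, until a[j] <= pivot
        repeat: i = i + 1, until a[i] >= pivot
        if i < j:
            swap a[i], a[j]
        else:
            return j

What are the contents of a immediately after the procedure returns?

pivot = a[0] = 15; i = -1, j = 13
j→12 (a[12]=8≤15), i→0 (a[0]=15≥15); i<j, swap → [8,13,16,1,2,5,18,14,9,11,3,7,15]
j→11 (a[11]=7≤15), i→2 (a[2]=16≥15); i<j, swap → [8,13,7,1,2,5,18,14,9,11,3,16,15]
j→10 (a[10]=3≤15), i→6 (a[6]=18≥15); i<j, swap → [8,13,7,1,2,5,3,14,9,11,18,16,15]
j→9, i→10; i≥j, return j=9. a = [8,13,7,1,2,5,3,14,9,11,18,16,15]

[8,13,7,1,2,5,3,14,9,11,18,16,15]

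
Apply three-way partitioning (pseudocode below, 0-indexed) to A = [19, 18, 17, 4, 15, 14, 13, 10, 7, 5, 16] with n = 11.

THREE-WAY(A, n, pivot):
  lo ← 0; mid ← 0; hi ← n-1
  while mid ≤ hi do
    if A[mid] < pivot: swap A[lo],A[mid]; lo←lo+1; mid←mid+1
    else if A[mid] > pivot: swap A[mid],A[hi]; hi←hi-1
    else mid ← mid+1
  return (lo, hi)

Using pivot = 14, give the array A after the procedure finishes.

pivot = 14; lo=0, mid=0, hi=10
A[mid]=19>14: swap A[0],A[10]; hi=9 → [16, 18, 17, 4, 15, 14, 13, 10, 7, 5, 19]
A[mid]=16>14: swap A[0],A[9]; hi=8 → [5, 18, 17, 4, 15, 14, 13, 10, 7, 16, 19]
A[mid]=5<14: swap A[0],A[0]; lo=1,mid=1 → [5, 18, 17, 4, 15, 14, 13, 10, 7, 16, 19]
A[mid]=18>14: swap A[1],A[8]; hi=7 → [5, 7, 17, 4, 15, 14, 13, 10, 18, 16, 19]
A[mid]=7<14: swap A[1],A[1]; lo=2,mid=2 → [5, 7, 17, 4, 15, 14, 13, 10, 18, 16, 19]
A[mid]=17>14: swap A[2],A[7]; hi=6 → [5, 7, 10, 4, 15, 14, 13, 17, 18, 16, 19]
A[mid]=10<14: swap A[2],A[2]; lo=3,mid=3 → [5, 7, 10, 4, 15, 14, 13, 17, 18, 16, 19]
A[mid]=4<14: swap A[3],A[3]; lo=4,mid=4 → [5, 7, 10, 4, 15, 14, 13, 17, 18, 16, 19]
A[mid]=15>14: swap A[4],A[6]; hi=5 → [5, 7, 10, 4, 13, 14, 15, 17, 18, 16, 19]
A[mid]=13<14: swap A[4],A[4]; lo=5,mid=5 → [5, 7, 10, 4, 13, 14, 15, 17, 18, 16, 19]
A[mid]=14=14: mid=6
end: lo=5, hi=5; A = [5, 7, 10, 4, 13, 14, 15, 17, 18, 16, 19]

[5, 7, 10, 4, 13, 14, 15, 17, 18, 16, 19]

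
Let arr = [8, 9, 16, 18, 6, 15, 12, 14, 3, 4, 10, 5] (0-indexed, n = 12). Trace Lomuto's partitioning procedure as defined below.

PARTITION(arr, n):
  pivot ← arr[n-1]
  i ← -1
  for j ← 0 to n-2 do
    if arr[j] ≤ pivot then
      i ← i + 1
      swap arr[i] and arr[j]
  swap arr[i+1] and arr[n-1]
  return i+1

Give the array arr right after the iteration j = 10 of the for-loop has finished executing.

pivot = arr[11] = 5; i = -1
j=0: arr[0]=8 > 5 → no swap
j=1: arr[1]=9 > 5 → no swap
j=2: arr[2]=16 > 5 → no swap
j=3: arr[3]=18 > 5 → no swap
j=4: arr[4]=6 > 5 → no swap
j=5: arr[5]=15 > 5 → no swap
j=6: arr[6]=12 > 5 → no swap
j=7: arr[7]=14 > 5 → no swap
j=8: arr[8]=3 ≤ 5 → i=0, swap arr[0],arr[8] → [3, 9, 16, 18, 6, 15, 12, 14, 8, 4, 10, 5]
j=9: arr[9]=4 ≤ 5 → i=1, swap arr[1],arr[9] → [3, 4, 16, 18, 6, 15, 12, 14, 8, 9, 10, 5]
j=10: arr[10]=10 > 5 → no swap
(after j=10) arr = [3, 4, 16, 18, 6, 15, 12, 14, 8, 9, 10, 5]

[3, 4, 16, 18, 6, 15, 12, 14, 8, 9, 10, 5]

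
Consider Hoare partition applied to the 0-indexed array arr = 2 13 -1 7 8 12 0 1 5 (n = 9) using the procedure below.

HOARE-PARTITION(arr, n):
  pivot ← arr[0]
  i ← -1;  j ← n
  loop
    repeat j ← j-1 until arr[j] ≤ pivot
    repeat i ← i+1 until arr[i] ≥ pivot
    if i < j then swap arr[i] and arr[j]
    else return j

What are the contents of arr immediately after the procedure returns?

pivot=2
j stops at 7 (1), i stops at 0 (2); swap ⇒ 1 13 -1 7 8 12 0 2 5
j stops at 6 (0), i stops at 1 (13); swap ⇒ 1 0 -1 7 8 12 13 2 5
j stops at 2, i stops at 3; i≥j ⇒ return 2. arr=1 0 -1 7 8 12 13 2 5

1 0 -1 7 8 12 13 2 5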